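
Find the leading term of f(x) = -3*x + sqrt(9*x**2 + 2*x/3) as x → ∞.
1/9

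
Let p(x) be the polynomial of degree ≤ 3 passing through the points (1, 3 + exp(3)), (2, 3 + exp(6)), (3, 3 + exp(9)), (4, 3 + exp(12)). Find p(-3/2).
-105*exp(12)/16 - 495*exp(6)/16 + 3 + 231*exp(3)/16 + 385*exp(9)/16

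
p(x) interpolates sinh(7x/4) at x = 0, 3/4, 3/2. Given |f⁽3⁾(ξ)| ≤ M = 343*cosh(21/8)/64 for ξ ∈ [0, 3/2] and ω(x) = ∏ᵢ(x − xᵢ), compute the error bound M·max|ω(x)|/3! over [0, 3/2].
343*sqrt(3)*cosh(21/8)/4096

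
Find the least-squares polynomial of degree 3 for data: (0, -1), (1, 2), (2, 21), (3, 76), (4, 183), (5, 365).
-67/63 + (583/378)x + (-391/252)x² + (343/108)x³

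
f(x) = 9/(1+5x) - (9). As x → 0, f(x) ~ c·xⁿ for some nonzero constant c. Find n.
1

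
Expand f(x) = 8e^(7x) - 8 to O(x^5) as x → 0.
56*x + 196*x**2 + 1372*x**3/3 + 2401*x**4/3 + O(x**5)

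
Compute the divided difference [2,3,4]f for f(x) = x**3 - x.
9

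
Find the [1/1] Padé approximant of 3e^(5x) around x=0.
(15*x/2 + 3)/(1 - 5*x/2)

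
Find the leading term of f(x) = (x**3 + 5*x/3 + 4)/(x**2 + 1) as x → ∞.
x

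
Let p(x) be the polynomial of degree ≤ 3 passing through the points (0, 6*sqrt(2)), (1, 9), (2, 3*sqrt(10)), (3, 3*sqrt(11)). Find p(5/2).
-45/16 + 3*sqrt(2)/8 + 15*sqrt(11)/16 + 45*sqrt(10)/16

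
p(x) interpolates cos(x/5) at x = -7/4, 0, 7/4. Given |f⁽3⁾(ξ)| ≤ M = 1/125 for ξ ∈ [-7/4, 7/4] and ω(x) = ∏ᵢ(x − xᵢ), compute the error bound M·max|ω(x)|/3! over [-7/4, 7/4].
343*sqrt(3)/216000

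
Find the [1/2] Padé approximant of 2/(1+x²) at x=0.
2/(x**2 + 1)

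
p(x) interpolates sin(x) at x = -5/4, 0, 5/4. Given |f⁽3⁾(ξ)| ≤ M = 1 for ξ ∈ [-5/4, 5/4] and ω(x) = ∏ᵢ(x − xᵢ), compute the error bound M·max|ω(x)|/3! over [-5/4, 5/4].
125*sqrt(3)/1728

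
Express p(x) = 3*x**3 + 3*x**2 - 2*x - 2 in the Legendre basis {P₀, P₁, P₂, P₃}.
-P₀ + (-1/5)P₁ + (2)P₂ + (6/5)P₃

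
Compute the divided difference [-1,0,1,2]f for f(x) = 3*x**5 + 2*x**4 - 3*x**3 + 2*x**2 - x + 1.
16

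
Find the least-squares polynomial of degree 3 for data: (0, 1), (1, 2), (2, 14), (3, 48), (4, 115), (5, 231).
53/63 + (155/189)x + (-325/252)x² + (223/108)x³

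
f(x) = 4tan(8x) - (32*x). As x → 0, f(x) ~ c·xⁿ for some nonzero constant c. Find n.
3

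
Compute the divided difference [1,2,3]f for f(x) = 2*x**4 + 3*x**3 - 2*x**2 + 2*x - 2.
66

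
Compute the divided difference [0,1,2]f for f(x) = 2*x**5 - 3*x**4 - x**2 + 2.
8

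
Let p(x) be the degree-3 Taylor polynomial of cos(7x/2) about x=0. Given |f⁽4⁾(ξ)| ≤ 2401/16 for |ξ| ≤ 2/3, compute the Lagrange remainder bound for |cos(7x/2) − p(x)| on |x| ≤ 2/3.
2401/1944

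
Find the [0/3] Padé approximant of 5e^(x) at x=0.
5/(-x**3/6 + x**2/2 - x + 1)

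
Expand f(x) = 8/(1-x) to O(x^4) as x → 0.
8 + 8*x + 8*x**2 + 8*x**3 + O(x**4)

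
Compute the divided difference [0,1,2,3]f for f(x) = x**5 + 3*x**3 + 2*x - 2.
28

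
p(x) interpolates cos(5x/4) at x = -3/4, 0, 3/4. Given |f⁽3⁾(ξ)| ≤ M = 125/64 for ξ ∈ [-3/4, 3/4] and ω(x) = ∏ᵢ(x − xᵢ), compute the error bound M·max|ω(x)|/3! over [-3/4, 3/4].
125*sqrt(3)/4096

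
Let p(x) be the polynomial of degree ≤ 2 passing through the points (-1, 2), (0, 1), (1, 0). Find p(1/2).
1/2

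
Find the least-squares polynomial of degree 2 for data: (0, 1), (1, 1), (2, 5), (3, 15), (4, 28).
34/35 + (-82/35)x + (16/7)x²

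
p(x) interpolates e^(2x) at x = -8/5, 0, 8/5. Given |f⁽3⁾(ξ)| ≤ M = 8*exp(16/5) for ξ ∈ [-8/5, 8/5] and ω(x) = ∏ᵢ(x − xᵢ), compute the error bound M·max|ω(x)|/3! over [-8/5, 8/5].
4096*sqrt(3)*exp(16/5)/3375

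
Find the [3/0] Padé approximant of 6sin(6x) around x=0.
-216*x**3 + 36*x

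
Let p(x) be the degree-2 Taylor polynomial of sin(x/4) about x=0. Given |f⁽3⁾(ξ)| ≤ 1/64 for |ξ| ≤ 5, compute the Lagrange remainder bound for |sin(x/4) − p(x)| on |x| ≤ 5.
125/384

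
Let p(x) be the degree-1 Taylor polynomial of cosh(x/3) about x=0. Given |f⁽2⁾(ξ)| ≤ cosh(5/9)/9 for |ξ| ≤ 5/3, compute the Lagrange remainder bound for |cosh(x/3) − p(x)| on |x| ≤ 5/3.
25*cosh(5/9)/162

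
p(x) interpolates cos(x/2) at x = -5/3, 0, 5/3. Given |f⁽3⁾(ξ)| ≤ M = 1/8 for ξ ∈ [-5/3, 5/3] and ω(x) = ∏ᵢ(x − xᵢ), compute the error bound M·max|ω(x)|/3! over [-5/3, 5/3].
125*sqrt(3)/5832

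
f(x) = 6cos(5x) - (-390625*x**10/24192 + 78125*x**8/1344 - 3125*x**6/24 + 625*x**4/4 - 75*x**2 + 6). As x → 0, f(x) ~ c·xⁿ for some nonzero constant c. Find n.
12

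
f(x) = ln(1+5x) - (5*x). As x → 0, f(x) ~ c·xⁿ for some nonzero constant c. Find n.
2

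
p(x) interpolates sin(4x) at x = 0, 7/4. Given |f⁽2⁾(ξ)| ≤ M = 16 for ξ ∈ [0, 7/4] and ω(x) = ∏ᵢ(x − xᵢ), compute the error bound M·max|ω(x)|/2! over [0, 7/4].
49/8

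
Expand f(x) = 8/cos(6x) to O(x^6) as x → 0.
8 + 144*x**2 + 2160*x**4 + O(x**6)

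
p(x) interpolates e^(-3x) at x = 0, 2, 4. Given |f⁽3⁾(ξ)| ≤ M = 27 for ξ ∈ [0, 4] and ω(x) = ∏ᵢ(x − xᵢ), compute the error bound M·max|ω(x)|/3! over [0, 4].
8*sqrt(3)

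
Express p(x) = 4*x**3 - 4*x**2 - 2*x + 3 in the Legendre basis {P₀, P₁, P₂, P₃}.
(5/3)P₀ + (2/5)P₁ + (-8/3)P₂ + (8/5)P₃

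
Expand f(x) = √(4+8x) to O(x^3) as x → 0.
2 + 2*x - x**2 + O(x**3)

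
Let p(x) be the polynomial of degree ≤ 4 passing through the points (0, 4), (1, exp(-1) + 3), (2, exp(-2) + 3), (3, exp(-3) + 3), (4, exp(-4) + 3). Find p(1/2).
(-70*exp(2) - 5 + 28*e + 140*exp(3) + 419*exp(4))*exp(-4)/128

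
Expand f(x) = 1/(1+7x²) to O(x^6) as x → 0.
1 - 7*x**2 + 49*x**4 + O(x**6)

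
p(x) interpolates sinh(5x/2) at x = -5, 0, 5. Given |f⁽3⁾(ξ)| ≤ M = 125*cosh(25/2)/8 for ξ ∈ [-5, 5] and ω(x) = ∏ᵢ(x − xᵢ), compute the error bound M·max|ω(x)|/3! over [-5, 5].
15625*sqrt(3)*cosh(25/2)/216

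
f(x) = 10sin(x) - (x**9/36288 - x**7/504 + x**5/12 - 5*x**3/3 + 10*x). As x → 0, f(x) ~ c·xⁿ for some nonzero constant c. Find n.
11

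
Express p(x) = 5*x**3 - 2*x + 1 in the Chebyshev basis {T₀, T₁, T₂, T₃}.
T₀ + (7/4)T₁ + (5/4)T₃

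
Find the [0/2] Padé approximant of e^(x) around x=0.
1/(x**2/2 - x + 1)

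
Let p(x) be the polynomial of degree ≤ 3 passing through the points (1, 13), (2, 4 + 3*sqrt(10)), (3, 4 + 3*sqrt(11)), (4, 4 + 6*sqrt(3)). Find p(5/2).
-3*sqrt(3)/8 + 55/16 + 27*sqrt(10)/16 + 27*sqrt(11)/16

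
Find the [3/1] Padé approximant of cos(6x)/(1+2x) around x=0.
(27*x**3 - 99*x**2/7 - 27*x/14 + 1)/(x/14 + 1)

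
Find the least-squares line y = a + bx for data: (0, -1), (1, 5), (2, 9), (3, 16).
a = -1, b = 11/2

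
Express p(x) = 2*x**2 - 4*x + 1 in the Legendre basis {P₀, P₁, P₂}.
(5/3)P₀ + (-4)P₁ + (4/3)P₂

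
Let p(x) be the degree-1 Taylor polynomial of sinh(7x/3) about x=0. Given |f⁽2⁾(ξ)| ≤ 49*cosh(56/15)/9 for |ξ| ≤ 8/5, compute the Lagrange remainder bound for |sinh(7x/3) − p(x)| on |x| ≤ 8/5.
1568*cosh(56/15)/225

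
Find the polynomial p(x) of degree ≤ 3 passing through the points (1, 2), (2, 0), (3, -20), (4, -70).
-2*x**3 + 3*x**2 + 3*x - 2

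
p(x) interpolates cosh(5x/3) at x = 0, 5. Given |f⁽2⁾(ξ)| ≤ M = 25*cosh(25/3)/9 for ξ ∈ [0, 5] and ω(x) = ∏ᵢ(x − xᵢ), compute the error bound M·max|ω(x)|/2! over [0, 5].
625*cosh(25/3)/72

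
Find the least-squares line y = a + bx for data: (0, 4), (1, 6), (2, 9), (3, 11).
a = 39/10, b = 12/5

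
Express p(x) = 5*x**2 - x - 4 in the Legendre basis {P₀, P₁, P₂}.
(-7/3)P₀ - P₁ + (10/3)P₂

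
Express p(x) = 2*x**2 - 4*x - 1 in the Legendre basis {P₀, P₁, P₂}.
(-1/3)P₀ + (-4)P₁ + (4/3)P₂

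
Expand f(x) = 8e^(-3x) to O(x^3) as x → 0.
8 - 24*x + 36*x**2 + O(x**3)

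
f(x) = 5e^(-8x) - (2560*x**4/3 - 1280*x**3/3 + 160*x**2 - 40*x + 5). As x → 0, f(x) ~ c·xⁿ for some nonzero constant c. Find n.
5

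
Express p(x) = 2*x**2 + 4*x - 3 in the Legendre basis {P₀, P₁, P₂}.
(-7/3)P₀ + (4)P₁ + (4/3)P₂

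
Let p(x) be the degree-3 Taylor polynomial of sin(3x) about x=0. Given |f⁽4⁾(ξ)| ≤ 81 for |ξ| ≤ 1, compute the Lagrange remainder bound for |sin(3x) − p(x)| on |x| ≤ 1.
27/8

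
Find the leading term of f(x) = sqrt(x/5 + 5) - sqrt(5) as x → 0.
sqrt(5)*x/50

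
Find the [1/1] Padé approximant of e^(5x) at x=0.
(5*x/2 + 1)/(1 - 5*x/2)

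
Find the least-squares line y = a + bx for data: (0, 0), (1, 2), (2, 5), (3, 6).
a = 1/10, b = 21/10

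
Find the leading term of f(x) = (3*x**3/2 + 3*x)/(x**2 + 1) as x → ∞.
3*x/2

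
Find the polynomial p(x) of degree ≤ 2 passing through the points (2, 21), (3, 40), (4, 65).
3*x**2 + 4*x + 1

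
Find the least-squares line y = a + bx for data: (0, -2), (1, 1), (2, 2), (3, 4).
a = -8/5, b = 19/10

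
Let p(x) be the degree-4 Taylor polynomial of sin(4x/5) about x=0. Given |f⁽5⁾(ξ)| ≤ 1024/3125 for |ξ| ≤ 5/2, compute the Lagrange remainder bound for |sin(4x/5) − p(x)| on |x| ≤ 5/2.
4/15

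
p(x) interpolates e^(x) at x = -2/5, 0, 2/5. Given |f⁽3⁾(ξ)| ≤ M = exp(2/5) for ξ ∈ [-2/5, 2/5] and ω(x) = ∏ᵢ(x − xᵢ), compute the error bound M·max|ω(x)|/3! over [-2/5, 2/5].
8*sqrt(3)*exp(2/5)/3375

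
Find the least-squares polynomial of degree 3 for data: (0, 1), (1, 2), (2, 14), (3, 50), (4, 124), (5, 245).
47/42 + (-305/252)x + (-23/84)x² + (37/18)x³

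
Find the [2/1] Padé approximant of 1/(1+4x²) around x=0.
1 - 4*x**2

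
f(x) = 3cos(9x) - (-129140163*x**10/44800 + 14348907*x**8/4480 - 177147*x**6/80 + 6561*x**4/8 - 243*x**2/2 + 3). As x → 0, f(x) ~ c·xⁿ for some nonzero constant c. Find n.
12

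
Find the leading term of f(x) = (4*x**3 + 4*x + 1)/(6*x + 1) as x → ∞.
2*x**2/3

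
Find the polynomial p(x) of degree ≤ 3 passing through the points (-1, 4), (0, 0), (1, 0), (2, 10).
x**3 + 2*x**2 - 3*x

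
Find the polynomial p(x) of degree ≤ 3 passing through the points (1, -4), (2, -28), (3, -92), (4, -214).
-3*x**3 - 2*x**2 + 3*x - 2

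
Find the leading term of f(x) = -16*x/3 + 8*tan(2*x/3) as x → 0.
64*x**3/81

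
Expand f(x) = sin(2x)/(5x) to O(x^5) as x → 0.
2/5 - 4*x**2/15 + 4*x**4/75 + O(x**5)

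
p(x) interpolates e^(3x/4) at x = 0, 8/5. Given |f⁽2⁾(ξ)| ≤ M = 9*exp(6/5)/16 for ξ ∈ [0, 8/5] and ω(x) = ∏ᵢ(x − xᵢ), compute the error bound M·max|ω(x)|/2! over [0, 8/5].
9*exp(6/5)/50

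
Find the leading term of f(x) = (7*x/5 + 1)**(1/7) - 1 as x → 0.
x/5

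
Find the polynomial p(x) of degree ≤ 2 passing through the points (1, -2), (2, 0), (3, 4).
x**2 - x - 2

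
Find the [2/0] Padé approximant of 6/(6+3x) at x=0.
x**2/4 - x/2 + 1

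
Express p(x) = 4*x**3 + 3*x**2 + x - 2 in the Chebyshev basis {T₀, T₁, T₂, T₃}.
(-1/2)T₀ + (4)T₁ + (3/2)T₂ + T₃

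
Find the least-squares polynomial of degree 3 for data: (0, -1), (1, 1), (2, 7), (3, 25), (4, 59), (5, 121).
-23/21 + (181/63)x + (-38/21)x² + (11/9)x³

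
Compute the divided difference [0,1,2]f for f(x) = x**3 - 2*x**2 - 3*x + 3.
1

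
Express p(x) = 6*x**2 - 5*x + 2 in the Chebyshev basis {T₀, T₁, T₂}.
(5)T₀ + (-5)T₁ + (3)T₂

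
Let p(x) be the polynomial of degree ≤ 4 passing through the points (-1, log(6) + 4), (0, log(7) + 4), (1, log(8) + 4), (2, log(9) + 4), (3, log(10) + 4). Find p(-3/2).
log(2048*2**(19/32)*3**(83/128)*5**(35/128)*7**(23/32)/7203) + 4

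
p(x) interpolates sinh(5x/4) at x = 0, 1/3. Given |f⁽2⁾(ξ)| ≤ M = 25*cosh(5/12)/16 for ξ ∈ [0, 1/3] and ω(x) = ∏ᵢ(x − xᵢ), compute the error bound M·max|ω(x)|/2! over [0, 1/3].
25*cosh(5/12)/1152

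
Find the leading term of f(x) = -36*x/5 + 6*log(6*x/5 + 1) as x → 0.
-108*x**2/25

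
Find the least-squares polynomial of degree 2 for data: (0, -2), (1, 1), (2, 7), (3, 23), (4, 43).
-12/7 + (-48/35)x + (22/7)x²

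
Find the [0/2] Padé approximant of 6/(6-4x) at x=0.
1/(1 - 2*x/3)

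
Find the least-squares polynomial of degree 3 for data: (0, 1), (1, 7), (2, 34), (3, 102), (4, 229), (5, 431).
8/7 + (2/7)x + (15/7)x² + (3)x³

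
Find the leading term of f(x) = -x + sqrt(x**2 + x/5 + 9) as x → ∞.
1/10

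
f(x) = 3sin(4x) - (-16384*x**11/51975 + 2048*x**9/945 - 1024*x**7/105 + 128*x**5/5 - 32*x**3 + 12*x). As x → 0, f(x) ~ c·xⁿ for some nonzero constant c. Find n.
13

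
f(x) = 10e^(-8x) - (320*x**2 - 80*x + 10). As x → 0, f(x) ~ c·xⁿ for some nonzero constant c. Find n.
3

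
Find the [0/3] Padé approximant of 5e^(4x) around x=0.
5/(-32*x**3/3 + 8*x**2 - 4*x + 1)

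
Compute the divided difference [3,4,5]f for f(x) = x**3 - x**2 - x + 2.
11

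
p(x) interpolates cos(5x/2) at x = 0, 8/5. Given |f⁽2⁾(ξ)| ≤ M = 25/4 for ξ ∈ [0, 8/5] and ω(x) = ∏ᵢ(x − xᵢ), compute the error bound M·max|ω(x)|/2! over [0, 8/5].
2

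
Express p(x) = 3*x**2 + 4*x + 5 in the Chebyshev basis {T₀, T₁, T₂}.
(13/2)T₀ + (4)T₁ + (3/2)T₂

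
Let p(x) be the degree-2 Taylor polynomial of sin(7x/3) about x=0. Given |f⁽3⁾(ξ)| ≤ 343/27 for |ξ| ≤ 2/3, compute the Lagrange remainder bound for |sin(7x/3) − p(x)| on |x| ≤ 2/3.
1372/2187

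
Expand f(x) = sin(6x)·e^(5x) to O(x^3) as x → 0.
6*x + 30*x**2 + O(x**3)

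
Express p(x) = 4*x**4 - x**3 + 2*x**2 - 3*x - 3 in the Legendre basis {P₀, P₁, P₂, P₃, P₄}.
(-23/15)P₀ + (-18/5)P₁ + (76/21)P₂ + (-2/5)P₃ + (32/35)P₄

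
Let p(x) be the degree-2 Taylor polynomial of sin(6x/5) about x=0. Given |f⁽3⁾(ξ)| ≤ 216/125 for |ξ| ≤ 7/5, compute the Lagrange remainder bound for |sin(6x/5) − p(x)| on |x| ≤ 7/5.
12348/15625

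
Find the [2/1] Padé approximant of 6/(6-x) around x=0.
1/(1 - x/6)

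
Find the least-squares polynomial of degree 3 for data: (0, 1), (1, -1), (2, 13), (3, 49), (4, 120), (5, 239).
13/18 + (-403/108)x + (19/18)x² + (199/108)x³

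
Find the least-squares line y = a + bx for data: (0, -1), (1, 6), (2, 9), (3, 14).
a = -1/5, b = 24/5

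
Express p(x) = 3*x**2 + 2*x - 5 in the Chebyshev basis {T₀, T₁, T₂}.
(-7/2)T₀ + (2)T₁ + (3/2)T₂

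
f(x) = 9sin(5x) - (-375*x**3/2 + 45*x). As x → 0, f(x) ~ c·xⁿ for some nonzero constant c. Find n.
5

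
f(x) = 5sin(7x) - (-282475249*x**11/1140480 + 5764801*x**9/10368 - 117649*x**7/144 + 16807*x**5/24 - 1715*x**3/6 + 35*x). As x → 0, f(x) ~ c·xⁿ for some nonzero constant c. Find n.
13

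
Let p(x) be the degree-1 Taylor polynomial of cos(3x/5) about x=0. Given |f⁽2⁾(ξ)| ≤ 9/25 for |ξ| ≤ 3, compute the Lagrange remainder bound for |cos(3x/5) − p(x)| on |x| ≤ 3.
81/50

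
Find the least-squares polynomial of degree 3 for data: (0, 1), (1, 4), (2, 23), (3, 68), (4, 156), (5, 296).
41/42 + (-11/252)x + (47/42)x² + (77/36)x³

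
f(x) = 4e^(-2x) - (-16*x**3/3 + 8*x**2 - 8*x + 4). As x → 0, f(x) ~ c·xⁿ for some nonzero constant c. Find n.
4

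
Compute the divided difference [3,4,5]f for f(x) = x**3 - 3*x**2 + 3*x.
9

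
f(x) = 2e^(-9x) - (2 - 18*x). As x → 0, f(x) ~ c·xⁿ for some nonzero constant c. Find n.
2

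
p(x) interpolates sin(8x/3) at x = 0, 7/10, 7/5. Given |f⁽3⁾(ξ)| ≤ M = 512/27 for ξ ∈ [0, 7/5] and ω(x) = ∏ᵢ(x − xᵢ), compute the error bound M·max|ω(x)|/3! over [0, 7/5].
21952*sqrt(3)/91125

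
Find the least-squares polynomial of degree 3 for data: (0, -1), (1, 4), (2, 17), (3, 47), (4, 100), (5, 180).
-103/126 + (163/108)x + (215/126)x² + (113/108)x³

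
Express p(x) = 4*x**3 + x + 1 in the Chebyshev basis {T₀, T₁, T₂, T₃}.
T₀ + (4)T₁ + T₃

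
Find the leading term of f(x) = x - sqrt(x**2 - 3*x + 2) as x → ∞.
3/2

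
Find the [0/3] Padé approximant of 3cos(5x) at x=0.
3/(25*x**2/2 + 1)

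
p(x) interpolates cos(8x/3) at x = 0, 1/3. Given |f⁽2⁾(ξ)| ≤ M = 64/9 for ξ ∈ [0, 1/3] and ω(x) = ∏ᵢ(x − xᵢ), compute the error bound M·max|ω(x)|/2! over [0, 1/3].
8/81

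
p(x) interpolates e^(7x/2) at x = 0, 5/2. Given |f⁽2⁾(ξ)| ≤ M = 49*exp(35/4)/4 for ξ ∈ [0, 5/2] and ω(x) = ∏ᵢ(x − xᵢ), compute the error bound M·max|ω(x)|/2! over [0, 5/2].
1225*exp(35/4)/128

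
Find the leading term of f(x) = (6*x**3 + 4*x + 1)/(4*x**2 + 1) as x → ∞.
3*x/2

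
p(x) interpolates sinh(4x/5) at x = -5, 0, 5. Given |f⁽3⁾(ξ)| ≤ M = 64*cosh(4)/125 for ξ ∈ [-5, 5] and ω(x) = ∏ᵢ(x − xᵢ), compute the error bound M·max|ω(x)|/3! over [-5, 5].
64*sqrt(3)*cosh(4)/27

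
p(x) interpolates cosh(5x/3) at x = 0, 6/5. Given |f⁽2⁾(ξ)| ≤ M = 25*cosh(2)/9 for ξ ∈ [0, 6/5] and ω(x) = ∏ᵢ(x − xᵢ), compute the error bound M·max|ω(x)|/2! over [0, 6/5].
cosh(2)/2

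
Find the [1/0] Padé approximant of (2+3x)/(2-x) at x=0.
2*x + 1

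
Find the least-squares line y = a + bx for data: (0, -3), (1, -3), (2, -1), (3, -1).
a = -16/5, b = 4/5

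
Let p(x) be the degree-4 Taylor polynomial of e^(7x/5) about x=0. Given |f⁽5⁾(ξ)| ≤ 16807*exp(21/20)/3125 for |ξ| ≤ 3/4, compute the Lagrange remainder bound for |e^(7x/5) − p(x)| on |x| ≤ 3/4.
1361367*exp(21/20)/128000000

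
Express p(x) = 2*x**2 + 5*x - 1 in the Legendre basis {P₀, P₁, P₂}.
(-1/3)P₀ + (5)P₁ + (4/3)P₂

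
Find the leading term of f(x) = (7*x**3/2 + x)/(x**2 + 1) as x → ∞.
7*x/2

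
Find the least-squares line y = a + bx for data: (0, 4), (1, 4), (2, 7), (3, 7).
a = 37/10, b = 6/5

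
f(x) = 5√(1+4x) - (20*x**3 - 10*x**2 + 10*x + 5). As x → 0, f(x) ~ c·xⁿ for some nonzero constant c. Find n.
4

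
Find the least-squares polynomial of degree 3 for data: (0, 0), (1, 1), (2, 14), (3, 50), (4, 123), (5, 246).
-11/126 + (125/756)x + (-235/252)x² + (58/27)x³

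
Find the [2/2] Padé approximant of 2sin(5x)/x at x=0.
(10 - 175*x**2/6)/(5*x**2/4 + 1)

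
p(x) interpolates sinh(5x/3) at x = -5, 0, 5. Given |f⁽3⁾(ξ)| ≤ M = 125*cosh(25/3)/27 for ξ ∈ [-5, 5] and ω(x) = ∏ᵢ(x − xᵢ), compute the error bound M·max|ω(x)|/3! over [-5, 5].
15625*sqrt(3)*cosh(25/3)/729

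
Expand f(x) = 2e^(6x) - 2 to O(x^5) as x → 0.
12*x + 36*x**2 + 72*x**3 + 108*x**4 + O(x**5)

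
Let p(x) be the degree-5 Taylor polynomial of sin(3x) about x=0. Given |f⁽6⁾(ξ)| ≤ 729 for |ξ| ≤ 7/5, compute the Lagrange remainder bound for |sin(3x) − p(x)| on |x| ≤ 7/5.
9529569/1250000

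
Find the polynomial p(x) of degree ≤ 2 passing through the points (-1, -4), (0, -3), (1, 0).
x**2 + 2*x - 3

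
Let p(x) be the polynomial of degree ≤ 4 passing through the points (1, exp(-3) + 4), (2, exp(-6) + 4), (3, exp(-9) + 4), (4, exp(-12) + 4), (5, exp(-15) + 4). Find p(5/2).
(-5*exp(12) - 20*exp(3) + 3 + 90*exp(6) + 60*exp(9) + 512*exp(15))*exp(-15)/128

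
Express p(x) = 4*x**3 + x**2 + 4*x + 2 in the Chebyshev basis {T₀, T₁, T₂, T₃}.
(5/2)T₀ + (7)T₁ + (1/2)T₂ + T₃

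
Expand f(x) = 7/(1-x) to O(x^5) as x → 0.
7 + 7*x + 7*x**2 + 7*x**3 + 7*x**4 + O(x**5)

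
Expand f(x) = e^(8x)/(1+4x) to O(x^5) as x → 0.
1 + 4*x + 16*x**2 + 64*x**3/3 + 256*x**4/3 + O(x**5)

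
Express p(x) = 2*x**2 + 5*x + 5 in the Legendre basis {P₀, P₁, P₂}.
(17/3)P₀ + (5)P₁ + (4/3)P₂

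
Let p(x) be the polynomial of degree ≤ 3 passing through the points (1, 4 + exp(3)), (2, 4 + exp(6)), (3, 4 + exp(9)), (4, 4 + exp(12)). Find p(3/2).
-5*exp(9)/16 + 4 + 5*exp(3)/16 + 15*exp(6)/16 + exp(12)/16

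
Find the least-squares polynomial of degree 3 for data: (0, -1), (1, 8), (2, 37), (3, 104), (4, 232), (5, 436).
-17/18 + (4085/756)x + (31/126)x² + (349/108)x³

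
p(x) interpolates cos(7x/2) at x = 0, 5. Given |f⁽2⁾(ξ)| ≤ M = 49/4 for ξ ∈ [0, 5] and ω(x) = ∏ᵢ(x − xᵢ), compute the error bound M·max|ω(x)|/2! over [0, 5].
1225/32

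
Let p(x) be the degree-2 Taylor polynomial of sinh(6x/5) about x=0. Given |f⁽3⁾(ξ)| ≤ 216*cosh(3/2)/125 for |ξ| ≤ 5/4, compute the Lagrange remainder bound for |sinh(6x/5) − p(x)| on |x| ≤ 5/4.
9*cosh(3/2)/16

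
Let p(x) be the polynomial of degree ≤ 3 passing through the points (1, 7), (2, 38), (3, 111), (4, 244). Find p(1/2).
13/8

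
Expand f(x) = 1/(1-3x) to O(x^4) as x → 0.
1 + 3*x + 9*x**2 + 27*x**3 + O(x**4)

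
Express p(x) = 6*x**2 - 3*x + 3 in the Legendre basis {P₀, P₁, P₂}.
(5)P₀ + (-3)P₁ + (4)P₂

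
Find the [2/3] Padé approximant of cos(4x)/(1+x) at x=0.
(1 - 20*x**2/3)/(4*x**3/3 + 4*x**2/3 + x + 1)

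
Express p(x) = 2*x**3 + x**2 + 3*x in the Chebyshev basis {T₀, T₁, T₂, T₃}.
(1/2)T₀ + (9/2)T₁ + (1/2)T₂ + (1/2)T₃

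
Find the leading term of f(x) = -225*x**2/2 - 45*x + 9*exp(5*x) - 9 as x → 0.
375*x**3/2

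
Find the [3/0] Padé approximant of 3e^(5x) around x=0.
125*x**3/2 + 75*x**2/2 + 15*x + 3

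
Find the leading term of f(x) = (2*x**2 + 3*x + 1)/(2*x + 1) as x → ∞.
x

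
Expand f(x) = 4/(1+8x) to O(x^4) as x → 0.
4 - 32*x + 256*x**2 - 2048*x**3 + O(x**4)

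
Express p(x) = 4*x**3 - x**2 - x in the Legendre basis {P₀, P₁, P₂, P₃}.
(-1/3)P₀ + (7/5)P₁ + (-2/3)P₂ + (8/5)P₃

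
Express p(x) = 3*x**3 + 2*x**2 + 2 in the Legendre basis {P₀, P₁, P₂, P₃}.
(8/3)P₀ + (9/5)P₁ + (4/3)P₂ + (6/5)P₃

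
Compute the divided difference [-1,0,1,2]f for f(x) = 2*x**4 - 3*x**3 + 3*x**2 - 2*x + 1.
1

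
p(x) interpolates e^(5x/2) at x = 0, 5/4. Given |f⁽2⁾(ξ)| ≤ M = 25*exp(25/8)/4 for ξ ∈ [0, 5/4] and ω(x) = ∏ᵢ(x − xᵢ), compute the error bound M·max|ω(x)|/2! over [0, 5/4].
625*exp(25/8)/512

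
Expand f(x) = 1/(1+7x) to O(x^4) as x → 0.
1 - 7*x + 49*x**2 - 343*x**3 + O(x**4)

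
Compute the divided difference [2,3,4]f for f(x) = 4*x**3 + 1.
36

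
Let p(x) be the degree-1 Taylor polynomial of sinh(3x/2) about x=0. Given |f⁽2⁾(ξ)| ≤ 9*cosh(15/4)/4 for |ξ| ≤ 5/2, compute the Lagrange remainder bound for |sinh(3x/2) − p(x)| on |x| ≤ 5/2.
225*cosh(15/4)/32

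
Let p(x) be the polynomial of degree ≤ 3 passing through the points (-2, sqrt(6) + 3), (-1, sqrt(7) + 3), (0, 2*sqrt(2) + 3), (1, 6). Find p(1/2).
-5*sqrt(7)/16 + sqrt(6)/16 + 15*sqrt(2)/8 + 63/16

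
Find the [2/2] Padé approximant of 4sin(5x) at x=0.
20*x/(25*x**2/6 + 1)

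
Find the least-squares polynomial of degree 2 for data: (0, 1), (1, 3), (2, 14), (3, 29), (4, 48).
3/7 + (8/7)x + (19/7)x²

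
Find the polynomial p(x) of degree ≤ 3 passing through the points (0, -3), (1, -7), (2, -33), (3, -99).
-3*x**3 - 2*x**2 + x - 3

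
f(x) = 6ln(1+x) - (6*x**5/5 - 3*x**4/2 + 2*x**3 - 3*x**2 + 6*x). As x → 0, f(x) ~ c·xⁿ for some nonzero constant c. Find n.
6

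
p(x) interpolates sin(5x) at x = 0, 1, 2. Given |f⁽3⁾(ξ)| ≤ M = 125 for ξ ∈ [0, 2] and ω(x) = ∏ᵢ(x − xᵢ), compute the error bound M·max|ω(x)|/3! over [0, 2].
125*sqrt(3)/27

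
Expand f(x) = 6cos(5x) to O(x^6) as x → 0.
6 - 75*x**2 + 625*x**4/4 + O(x**6)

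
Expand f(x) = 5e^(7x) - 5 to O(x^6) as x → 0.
35*x + 245*x**2/2 + 1715*x**3/6 + 12005*x**4/24 + 16807*x**5/24 + O(x**6)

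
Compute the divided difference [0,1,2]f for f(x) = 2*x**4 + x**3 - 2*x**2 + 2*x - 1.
15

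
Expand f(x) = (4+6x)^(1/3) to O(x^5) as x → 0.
2**(2/3) + 2**(2/3)*x/2 - 2**(2/3)*x**2/4 + 5*2**(2/3)*x**3/24 - 5*2**(2/3)*x**4/24 + O(x**5)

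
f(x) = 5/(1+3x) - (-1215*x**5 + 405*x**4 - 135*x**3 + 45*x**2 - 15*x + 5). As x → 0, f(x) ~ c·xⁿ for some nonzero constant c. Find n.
6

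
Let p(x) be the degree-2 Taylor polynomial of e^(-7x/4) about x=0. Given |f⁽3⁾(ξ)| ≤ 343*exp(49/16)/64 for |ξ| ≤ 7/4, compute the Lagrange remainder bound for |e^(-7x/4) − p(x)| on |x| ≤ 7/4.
117649*exp(49/16)/24576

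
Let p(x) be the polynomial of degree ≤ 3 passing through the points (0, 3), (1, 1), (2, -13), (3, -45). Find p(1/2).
25/8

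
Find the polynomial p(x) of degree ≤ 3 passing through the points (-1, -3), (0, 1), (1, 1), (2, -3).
-2*x**2 + 2*x + 1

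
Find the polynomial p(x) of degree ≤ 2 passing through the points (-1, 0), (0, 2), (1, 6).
x**2 + 3*x + 2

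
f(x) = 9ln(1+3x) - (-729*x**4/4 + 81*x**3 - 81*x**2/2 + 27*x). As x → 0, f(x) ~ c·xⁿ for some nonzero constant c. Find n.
5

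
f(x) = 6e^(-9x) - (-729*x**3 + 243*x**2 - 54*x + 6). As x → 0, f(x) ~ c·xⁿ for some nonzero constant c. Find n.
4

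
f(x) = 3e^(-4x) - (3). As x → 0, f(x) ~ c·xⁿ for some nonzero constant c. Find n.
1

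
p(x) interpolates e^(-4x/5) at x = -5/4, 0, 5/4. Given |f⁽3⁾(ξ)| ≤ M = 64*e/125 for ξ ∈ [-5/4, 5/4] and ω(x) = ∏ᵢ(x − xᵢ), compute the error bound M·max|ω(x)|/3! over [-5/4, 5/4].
sqrt(3)*e/27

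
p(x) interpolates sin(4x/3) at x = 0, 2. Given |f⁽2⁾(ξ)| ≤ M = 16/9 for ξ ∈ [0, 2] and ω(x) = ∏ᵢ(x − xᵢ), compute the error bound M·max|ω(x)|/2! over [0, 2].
8/9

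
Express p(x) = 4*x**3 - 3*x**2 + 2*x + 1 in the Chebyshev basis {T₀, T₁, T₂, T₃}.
(-1/2)T₀ + (5)T₁ + (-3/2)T₂ + T₃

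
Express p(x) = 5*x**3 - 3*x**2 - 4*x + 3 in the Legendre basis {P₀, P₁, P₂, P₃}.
(2)P₀ - P₁ + (-2)P₂ + (2)P₃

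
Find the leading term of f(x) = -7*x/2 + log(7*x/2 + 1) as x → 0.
-49*x**2/8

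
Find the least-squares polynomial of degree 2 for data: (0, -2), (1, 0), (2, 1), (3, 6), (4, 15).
-10/7 + (-8/7)x + (9/7)x²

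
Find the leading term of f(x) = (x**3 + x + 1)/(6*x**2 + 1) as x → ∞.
x/6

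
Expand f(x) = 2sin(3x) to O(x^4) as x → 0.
6*x - 9*x**3 + O(x**4)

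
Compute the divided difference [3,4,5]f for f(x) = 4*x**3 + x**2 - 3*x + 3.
49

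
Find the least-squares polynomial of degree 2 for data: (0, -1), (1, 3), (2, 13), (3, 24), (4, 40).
-43/35 + (221/70)x + (25/14)x²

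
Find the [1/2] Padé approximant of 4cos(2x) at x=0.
4/(2*x**2 + 1)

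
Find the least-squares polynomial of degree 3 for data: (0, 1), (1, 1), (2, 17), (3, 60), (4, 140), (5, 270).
17/18 + (-2987/756)x + (577/252)x² + (50/27)x³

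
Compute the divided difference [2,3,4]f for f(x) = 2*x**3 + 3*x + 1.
18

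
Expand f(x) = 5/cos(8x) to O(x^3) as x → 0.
5 + 160*x**2 + O(x**3)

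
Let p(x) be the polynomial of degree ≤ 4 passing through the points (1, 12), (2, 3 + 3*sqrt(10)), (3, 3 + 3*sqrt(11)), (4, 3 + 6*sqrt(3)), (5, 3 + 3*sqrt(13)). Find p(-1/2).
-2079*sqrt(10)/32 - 1155*sqrt(3)/16 + 945*sqrt(13)/128 + 10779/128 + 4455*sqrt(11)/64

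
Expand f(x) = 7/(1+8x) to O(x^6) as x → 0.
7 - 56*x + 448*x**2 - 3584*x**3 + 28672*x**4 - 229376*x**5 + O(x**6)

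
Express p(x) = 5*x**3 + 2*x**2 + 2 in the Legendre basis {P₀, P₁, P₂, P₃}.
(8/3)P₀ + (3)P₁ + (4/3)P₂ + (2)P₃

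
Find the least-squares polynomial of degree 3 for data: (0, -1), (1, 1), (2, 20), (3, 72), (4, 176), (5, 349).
-19/18 + (1/756)x + (-85/126)x² + (317/108)x³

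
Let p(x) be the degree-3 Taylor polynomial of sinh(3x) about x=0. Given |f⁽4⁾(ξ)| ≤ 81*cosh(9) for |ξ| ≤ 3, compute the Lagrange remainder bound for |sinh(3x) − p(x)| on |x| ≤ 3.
2187*cosh(9)/8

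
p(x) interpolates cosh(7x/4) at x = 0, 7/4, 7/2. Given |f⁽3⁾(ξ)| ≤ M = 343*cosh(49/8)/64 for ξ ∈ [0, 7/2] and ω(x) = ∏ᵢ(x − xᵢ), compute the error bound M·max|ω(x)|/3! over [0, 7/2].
117649*sqrt(3)*cosh(49/8)/110592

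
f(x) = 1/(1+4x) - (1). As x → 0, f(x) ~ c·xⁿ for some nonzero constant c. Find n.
1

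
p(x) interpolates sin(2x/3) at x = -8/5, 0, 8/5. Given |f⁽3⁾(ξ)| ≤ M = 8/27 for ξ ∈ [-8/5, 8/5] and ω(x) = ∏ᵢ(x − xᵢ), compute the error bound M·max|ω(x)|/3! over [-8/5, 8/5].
4096*sqrt(3)/91125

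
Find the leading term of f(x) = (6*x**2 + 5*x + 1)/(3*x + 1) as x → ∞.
2*x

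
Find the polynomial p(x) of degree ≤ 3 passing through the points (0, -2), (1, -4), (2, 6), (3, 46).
3*x**3 - 3*x**2 - 2*x - 2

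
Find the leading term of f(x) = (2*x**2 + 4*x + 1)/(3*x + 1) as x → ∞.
2*x/3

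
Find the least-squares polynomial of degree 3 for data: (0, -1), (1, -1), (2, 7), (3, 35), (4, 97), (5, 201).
-8/9 + (-289/378)x + (-199/126)x² + (53/27)x³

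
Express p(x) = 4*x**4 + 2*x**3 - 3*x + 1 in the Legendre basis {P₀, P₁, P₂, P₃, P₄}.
(9/5)P₀ + (-9/5)P₁ + (16/7)P₂ + (4/5)P₃ + (32/35)P₄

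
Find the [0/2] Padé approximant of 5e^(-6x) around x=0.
5/(18*x**2 + 6*x + 1)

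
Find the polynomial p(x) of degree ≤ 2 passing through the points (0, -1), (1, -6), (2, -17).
-3*x**2 - 2*x - 1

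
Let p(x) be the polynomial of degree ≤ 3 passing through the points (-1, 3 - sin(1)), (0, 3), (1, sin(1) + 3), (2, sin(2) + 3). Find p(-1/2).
-5*sin(1)/8 + sin(2)/16 + 3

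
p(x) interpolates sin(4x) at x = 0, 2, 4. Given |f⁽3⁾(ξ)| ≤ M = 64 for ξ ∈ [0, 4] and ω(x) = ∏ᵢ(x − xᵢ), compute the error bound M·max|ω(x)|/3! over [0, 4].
512*sqrt(3)/27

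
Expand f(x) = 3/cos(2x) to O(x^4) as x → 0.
3 + 6*x**2 + O(x**4)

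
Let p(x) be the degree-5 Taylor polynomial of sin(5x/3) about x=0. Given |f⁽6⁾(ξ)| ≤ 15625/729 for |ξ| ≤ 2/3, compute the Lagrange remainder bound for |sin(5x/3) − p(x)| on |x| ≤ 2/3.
12500/4782969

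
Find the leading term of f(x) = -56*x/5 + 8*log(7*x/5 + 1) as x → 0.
-196*x**2/25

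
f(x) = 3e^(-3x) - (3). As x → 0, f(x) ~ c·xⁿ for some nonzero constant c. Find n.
1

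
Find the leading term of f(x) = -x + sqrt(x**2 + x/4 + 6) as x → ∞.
1/8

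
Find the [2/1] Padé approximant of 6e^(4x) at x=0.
(16*x**2 + 16*x + 6)/(1 - 4*x/3)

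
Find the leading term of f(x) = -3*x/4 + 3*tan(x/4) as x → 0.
x**3/64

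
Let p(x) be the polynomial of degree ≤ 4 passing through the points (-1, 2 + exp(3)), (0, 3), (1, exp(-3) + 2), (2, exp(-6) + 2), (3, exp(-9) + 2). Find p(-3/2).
(-180*exp(3) + 35 + 378*exp(6) + (-164 + 315*exp(3))*exp(9))*exp(-9)/128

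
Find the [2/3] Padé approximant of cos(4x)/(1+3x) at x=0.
(1 - 20*x**2/3)/(4*x**3 + 4*x**2/3 + 3*x + 1)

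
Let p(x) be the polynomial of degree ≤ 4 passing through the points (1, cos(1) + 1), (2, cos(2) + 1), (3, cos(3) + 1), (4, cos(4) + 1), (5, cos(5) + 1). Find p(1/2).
189*cos(3)/64 + 35*cos(5)/128 - 45*cos(4)/32 + 1 + 315*cos(1)/128 - 105*cos(2)/32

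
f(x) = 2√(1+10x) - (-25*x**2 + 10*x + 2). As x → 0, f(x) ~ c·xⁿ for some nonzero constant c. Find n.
3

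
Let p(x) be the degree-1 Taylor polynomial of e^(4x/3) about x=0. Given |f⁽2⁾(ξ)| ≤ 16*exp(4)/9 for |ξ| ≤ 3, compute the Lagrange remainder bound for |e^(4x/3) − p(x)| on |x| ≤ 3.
8*exp(4)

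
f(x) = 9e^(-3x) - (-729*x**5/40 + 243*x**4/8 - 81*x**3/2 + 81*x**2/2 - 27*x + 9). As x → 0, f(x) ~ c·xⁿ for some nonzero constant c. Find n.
6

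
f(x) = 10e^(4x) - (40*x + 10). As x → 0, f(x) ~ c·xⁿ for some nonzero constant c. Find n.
2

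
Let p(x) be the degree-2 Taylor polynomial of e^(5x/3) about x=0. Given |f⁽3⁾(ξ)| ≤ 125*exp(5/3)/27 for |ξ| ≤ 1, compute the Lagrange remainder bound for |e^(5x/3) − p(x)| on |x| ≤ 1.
125*exp(5/3)/162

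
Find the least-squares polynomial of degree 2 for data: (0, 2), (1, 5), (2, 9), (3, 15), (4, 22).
71/35 + (15/7)x + (5/7)x²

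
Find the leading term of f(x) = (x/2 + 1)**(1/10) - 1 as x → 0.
x/20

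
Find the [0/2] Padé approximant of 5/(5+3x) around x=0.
1/(3*x/5 + 1)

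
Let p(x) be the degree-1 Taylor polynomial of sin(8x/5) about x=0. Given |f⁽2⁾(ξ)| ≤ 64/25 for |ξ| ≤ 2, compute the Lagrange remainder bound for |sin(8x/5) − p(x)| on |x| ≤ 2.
128/25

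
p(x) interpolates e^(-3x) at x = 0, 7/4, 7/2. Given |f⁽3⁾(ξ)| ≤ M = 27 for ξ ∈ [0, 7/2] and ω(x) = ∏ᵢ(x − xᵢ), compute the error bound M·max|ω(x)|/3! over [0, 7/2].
343*sqrt(3)/64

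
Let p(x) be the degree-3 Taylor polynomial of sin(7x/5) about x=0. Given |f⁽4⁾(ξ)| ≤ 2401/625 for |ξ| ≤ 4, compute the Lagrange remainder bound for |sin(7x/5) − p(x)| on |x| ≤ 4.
76832/1875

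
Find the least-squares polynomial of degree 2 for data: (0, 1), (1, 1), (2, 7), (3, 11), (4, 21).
27/35 + (-1/7)x + (9/7)x²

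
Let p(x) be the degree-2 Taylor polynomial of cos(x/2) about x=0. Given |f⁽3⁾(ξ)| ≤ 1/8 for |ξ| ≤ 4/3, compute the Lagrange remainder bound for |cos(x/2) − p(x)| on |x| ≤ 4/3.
4/81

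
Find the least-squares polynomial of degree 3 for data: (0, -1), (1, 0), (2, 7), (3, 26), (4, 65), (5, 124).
-52/63 + (-77/54)x + (59/63)x² + (47/54)x³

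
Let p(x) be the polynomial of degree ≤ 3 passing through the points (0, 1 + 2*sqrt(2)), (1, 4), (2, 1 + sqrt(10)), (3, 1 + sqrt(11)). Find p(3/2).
-sqrt(11)/16 - sqrt(2)/8 + 9*sqrt(10)/16 + 43/16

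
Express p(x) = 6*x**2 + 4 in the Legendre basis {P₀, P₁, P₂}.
(6)P₀ + (4)P₂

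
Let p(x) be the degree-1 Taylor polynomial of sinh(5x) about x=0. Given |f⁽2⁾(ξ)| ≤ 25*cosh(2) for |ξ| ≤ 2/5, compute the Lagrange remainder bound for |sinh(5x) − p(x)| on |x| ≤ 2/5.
2*cosh(2)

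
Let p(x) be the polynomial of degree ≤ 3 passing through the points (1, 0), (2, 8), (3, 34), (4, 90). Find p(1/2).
-1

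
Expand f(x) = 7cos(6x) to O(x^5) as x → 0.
7 - 126*x**2 + 378*x**4 + O(x**5)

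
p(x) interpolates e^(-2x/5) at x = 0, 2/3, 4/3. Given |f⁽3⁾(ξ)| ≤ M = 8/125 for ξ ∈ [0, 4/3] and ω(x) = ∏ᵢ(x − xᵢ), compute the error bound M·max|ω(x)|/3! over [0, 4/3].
64*sqrt(3)/91125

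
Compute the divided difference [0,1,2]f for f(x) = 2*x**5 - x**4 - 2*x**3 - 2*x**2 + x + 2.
15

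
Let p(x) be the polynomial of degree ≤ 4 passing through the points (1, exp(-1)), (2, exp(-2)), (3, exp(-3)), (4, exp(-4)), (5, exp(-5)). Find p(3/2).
(-70*exp(2) - 5 + 28*e + 35*exp(4) + 140*exp(3))*exp(-5)/128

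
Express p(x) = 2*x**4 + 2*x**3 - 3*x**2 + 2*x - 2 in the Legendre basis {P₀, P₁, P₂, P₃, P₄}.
(-13/5)P₀ + (16/5)P₁ + (-6/7)P₂ + (4/5)P₃ + (16/35)P₄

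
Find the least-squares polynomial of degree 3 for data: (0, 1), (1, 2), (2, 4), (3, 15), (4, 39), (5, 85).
1 + (50/21)x + (-71/28)x² + (13/12)x³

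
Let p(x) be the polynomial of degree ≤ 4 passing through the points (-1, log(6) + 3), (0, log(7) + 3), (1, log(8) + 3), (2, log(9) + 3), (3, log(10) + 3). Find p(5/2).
log(9*2**(19/32)*3**(19/128)*5**(35/128)*7**(7/32)/4) + 3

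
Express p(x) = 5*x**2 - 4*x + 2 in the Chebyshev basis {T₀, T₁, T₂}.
(9/2)T₀ + (-4)T₁ + (5/2)T₂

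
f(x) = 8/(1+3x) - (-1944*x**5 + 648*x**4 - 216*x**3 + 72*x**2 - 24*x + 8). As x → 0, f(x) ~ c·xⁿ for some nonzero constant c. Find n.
6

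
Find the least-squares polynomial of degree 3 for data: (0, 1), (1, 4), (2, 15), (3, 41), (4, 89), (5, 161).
73/63 + (-121/378)x + (451/252)x² + (101/108)x³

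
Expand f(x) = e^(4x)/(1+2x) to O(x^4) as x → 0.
1 + 2*x + 4*x**2 + 8*x**3/3 + O(x**4)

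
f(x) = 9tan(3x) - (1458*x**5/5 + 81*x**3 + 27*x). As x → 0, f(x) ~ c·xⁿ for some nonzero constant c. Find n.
7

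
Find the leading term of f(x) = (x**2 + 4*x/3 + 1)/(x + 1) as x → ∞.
x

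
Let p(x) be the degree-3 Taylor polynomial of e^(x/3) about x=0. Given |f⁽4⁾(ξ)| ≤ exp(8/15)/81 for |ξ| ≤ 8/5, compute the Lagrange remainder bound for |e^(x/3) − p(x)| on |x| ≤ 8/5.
512*exp(8/15)/151875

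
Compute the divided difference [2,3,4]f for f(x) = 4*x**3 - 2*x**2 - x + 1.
34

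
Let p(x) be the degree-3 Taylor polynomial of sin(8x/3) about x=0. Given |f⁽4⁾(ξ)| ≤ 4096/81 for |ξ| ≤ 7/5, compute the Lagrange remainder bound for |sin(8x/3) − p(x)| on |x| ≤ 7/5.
1229312/151875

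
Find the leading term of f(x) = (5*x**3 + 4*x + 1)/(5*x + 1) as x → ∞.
x**2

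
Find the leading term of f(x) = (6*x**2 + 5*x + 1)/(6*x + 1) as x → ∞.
x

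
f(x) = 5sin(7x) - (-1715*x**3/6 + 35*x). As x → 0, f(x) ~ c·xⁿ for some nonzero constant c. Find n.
5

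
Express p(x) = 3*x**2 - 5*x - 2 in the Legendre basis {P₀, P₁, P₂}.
-P₀ + (-5)P₁ + (2)P₂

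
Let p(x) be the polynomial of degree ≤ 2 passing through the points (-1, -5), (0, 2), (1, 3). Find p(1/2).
13/4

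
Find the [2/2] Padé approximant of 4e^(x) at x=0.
(x**2/3 + 2*x + 4)/(x**2/12 - x/2 + 1)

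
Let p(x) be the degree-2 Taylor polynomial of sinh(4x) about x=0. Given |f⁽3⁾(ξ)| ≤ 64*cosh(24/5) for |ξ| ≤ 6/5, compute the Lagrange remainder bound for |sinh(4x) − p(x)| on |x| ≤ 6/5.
2304*cosh(24/5)/125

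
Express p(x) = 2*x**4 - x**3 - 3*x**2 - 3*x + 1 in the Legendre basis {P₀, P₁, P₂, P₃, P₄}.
(2/5)P₀ + (-18/5)P₁ + (-6/7)P₂ + (-2/5)P₃ + (16/35)P₄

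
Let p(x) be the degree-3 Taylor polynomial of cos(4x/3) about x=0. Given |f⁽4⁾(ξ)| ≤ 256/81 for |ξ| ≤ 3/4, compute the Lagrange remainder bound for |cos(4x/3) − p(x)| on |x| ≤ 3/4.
1/24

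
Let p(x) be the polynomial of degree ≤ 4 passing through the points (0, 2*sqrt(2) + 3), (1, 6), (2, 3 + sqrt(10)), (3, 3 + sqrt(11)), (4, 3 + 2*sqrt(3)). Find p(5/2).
-5*sqrt(3)/64 + 3*sqrt(2)/64 + 15*sqrt(11)/32 + 45*sqrt(10)/64 + 81/32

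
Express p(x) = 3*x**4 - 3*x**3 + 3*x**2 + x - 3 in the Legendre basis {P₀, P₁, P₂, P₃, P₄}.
(-7/5)P₀ + (-4/5)P₁ + (26/7)P₂ + (-6/5)P₃ + (24/35)P₄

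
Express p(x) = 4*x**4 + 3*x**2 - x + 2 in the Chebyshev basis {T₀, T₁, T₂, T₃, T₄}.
(5)T₀ - T₁ + (7/2)T₂ + (1/2)T₄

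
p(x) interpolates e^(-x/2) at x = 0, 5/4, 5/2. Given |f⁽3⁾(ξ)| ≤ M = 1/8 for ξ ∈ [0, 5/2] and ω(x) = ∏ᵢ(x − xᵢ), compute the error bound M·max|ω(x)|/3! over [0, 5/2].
125*sqrt(3)/13824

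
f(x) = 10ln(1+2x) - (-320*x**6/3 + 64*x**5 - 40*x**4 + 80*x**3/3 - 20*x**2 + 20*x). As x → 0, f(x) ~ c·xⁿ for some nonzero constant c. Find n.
7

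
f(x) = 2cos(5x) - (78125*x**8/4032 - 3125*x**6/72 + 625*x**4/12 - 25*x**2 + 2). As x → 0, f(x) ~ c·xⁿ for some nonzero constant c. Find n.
10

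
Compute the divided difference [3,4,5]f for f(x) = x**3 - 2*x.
12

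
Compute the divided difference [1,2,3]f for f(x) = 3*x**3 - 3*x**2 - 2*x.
15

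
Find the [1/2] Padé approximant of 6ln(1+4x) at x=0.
24*x/(-4*x**2/3 + 2*x + 1)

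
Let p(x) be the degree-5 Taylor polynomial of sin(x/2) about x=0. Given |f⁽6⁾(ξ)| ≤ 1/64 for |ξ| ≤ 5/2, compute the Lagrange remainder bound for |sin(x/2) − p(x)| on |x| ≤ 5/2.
3125/589824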